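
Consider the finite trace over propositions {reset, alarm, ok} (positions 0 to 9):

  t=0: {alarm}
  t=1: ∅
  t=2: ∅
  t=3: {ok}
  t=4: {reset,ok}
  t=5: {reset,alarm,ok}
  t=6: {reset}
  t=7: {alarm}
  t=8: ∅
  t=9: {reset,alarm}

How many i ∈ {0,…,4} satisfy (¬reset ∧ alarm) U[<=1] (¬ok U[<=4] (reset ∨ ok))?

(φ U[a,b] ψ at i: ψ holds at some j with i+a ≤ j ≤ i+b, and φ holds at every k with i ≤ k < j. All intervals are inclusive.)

Evaluate at each i in [0,4]:
  i=0: ✓ (rhs at j=0)
  i=1: ✓ (rhs at j=1)
  i=2: ✓ (rhs at j=2)
  i=3: ✓ (rhs at j=3)
  i=4: ✓ (rhs at j=4)
Positions where it holds: {0, 1, 2, 3, 4} → 5.

5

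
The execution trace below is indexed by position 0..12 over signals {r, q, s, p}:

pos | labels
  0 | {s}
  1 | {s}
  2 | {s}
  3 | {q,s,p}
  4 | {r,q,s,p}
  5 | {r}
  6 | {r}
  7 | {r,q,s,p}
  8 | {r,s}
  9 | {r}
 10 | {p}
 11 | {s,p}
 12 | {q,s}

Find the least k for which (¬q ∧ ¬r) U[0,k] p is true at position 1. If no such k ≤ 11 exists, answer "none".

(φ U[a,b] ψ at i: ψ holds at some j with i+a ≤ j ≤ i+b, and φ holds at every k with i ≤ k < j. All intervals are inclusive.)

2

Need earliest j ≥ 1 with p, and (¬q ∧ ¬r) at every k in [1,j-1].
  j=1: rhs fails.
  j=2: rhs fails.
  j=3: rhs holds; lhs holds on [1,2]. k = 2.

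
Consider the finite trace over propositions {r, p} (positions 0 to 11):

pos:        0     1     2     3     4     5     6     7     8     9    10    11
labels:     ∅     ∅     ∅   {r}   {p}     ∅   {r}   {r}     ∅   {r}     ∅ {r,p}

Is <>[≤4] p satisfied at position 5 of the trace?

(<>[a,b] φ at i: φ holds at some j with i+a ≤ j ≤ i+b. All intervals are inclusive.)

Does not hold

Check p at each j in [5,9]:
  j=5: false
  j=6: false
  j=7: false
  j=8: false
  j=9: false
No position in the window satisfies it → formula fails.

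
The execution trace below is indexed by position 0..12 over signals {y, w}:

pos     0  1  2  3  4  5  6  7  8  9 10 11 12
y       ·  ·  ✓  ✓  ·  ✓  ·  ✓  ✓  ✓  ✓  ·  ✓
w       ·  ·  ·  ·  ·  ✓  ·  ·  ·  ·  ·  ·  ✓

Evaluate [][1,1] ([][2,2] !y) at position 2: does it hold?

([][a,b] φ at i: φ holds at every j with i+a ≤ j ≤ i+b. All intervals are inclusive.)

Does not hold

Check [][2,2] !y at every j in [3,3]:
  j=3: fails at 5
Fails at j=3 → formula fails.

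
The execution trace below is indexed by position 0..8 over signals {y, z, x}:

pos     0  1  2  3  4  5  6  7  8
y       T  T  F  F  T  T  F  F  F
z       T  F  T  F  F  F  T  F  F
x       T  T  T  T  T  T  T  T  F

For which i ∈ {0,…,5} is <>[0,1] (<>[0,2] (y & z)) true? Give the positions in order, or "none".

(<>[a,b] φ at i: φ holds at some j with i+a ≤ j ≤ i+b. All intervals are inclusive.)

0

Evaluate at each i in [0,5]:
  i=0: ✓ (witness j=0)
  i=1: ✗ (none in [1,2])
  i=2: ✗ (none in [2,3])
  i=3: ✗ (none in [3,4])
  i=4: ✗ (none in [4,5])
  i=5: ✗ (none in [5,6])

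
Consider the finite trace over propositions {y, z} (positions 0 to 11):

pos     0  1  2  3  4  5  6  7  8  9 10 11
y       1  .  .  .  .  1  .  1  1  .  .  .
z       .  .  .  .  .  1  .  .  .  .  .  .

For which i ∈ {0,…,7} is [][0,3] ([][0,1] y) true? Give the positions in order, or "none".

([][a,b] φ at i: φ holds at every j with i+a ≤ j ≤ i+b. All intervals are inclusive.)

Evaluate at each i in [0,7]:
  i=0: ✗ (fails at j=0)
  i=1: ✗ (fails at j=1)
  i=2: ✗ (fails at j=2)
  i=3: ✗ (fails at j=3)
  i=4: ✗ (fails at j=4)
  i=5: ✗ (fails at j=5)
  i=6: ✗ (fails at j=6)
  i=7: ✗ (fails at j=8)

none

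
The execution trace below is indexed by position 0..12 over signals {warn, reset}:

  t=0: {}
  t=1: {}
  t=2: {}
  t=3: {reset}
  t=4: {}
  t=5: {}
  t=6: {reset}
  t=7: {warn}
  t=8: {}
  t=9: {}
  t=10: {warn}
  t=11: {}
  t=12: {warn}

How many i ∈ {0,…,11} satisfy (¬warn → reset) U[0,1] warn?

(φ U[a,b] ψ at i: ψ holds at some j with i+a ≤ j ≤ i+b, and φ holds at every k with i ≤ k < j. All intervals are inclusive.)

3

Evaluate at each i in [0,11]:
  i=0: ✗ (no rhs in [0,1])
  i=1: ✗ (no rhs in [1,2])
  i=2: ✗ (no rhs in [2,3])
  i=3: ✗ (no rhs in [3,4])
  i=4: ✗ (no rhs in [4,5])
  i=5: ✗ (no rhs in [5,6])
  i=6: ✓ (rhs at j=7; lhs holds on [6,6])
  i=7: ✓ (rhs at j=7)
  i=8: ✗ (no rhs in [8,9])
  i=9: ✗ (lhs fails at k=9 before rhs at j=10)
  i=10: ✓ (rhs at j=10)
  i=11: ✗ (lhs fails at k=11 before rhs at j=12)
Positions where it holds: {6, 7, 10} → 3.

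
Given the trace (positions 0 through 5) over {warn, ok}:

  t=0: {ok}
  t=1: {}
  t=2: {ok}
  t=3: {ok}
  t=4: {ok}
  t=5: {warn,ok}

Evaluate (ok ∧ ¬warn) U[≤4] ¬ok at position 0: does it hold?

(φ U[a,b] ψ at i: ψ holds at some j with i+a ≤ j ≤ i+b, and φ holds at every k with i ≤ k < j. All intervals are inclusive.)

Need some j in [0,4] with ¬ok, and (ok ∧ ¬warn) at every k in [0,j-1].
  j=0: ¬ok false.
  j=1: ¬ok holds; (ok ∧ ¬warn) holds at every k in [0,0] → satisfied.

True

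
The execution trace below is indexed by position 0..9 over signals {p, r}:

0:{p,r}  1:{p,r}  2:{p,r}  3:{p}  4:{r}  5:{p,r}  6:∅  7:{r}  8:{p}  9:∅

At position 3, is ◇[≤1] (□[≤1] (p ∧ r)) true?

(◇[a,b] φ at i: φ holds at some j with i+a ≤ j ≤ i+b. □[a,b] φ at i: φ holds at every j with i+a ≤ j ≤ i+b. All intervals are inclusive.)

Check □[≤1] (p ∧ r) at each j in [3,4]:
  j=3: fails at 3
  j=4: fails at 4
No position in the window satisfies it → formula fails.

Does not hold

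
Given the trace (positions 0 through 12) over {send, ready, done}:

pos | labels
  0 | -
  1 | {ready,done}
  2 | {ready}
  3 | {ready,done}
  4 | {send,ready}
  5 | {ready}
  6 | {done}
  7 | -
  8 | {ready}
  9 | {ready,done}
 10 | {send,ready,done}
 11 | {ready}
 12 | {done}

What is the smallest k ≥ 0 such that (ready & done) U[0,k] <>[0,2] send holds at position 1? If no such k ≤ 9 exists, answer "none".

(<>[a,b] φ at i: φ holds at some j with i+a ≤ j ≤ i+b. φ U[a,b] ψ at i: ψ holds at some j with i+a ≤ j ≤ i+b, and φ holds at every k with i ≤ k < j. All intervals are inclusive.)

Need earliest j ≥ 1 with <>[0,2] send, and (ready & done) at every k in [1,j-1].
  j=1: rhs fails.
  j=2: rhs holds; lhs holds on [1,1]. k = 1.

1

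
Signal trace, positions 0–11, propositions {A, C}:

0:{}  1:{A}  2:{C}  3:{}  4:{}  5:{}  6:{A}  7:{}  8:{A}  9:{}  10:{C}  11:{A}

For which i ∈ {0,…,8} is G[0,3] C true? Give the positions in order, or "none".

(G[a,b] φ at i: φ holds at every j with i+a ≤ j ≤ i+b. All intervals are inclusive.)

Evaluate at each i in [0,8]:
  i=0: ✗ (fails at j=0)
  i=1: ✗ (fails at j=1)
  i=2: ✗ (fails at j=3)
  i=3: ✗ (fails at j=3)
  i=4: ✗ (fails at j=4)
  i=5: ✗ (fails at j=5)
  i=6: ✗ (fails at j=6)
  i=7: ✗ (fails at j=7)
  i=8: ✗ (fails at j=8)

none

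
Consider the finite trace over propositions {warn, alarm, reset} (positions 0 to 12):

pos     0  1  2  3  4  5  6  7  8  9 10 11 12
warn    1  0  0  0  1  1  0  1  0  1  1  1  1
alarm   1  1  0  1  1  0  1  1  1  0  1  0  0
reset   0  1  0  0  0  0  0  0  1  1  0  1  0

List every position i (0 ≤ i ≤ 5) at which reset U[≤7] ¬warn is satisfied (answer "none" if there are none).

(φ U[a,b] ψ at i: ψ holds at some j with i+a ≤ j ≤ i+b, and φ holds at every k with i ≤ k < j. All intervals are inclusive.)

Evaluate at each i in [0,5]:
  i=0: ✗ (lhs fails at k=0 before rhs at j=1)
  i=1: ✓ (rhs at j=1)
  i=2: ✓ (rhs at j=2)
  i=3: ✓ (rhs at j=3)
  i=4: ✗ (lhs fails at k=4 before rhs at j=6)
  i=5: ✗ (lhs fails at k=5 before rhs at j=6)

1, 2, 3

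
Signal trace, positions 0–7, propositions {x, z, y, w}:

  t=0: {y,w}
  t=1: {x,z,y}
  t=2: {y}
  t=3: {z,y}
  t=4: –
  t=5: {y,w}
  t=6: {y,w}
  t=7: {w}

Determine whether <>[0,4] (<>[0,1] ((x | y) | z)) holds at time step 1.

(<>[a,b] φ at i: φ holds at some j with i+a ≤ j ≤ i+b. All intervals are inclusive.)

Check <>[0,1] ((x | y) | z) at each j in [1,5]:
  j=1: holds (witness at 1)
  j=2: holds (witness at 2)
  j=3: holds (witness at 3)
  j=4: holds (witness at 5)
  j=5: holds (witness at 5)
Found at j=1 → formula holds.

Holds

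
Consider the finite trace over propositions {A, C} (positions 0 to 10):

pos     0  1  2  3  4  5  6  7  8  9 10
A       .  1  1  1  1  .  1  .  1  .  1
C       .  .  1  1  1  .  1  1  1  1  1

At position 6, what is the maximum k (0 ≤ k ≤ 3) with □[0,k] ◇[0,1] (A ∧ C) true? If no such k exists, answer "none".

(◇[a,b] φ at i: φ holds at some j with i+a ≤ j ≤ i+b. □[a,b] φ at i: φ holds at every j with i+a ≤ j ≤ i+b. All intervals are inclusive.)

3

◇[0,1] (A ∧ C) must hold from j=6 onward; find where it first fails.
  j=6: holds
  j=7: holds
  j=8: holds
  j=9: holds
Holds through j=9; largest k = 3.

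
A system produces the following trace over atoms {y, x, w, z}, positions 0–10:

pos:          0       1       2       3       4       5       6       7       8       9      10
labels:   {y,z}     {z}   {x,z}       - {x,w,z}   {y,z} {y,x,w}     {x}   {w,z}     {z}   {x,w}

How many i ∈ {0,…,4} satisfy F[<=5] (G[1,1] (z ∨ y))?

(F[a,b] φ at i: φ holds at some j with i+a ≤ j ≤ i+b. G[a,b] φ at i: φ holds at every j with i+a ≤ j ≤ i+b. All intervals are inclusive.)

Evaluate at each i in [0,4]:
  i=0: ✓ (witness j=0)
  i=1: ✓ (witness j=1)
  i=2: ✓ (witness j=3)
  i=3: ✓ (witness j=3)
  i=4: ✓ (witness j=4)
Positions where it holds: {0, 1, 2, 3, 4} → 5.

5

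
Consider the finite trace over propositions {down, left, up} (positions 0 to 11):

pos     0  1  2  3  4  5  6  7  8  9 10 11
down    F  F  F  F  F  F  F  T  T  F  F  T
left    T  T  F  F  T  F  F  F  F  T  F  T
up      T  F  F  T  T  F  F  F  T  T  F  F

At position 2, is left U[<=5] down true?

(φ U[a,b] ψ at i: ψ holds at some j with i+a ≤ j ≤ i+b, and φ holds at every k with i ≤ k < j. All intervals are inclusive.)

Need some j in [2,7] with down, and left at every k in [2,j-1].
  j=2: down false.
  j=3: down false.
  j=4: down false.
  j=5: down false.
  j=6: down false.
  j=7: down holds, but left fails at k=2 → not this j.
No j in the window works → until fails.

Does not hold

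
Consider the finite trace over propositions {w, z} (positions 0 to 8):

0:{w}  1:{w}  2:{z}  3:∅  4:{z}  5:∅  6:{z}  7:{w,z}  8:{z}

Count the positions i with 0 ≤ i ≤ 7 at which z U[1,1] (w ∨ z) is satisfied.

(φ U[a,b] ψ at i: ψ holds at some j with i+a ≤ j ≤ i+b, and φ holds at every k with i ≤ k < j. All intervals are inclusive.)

2

Evaluate at each i in [0,7]:
  i=0: ✗ (lhs fails at k=0 before rhs at j=1)
  i=1: ✗ (lhs fails at k=1 before rhs at j=2)
  i=2: ✗ (no rhs in [3,3])
  i=3: ✗ (lhs fails at k=3 before rhs at j=4)
  i=4: ✗ (no rhs in [5,5])
  i=5: ✗ (lhs fails at k=5 before rhs at j=6)
  i=6: ✓ (rhs at j=7; lhs holds on [6,6])
  i=7: ✓ (rhs at j=8; lhs holds on [7,7])
Positions where it holds: {6, 7} → 2.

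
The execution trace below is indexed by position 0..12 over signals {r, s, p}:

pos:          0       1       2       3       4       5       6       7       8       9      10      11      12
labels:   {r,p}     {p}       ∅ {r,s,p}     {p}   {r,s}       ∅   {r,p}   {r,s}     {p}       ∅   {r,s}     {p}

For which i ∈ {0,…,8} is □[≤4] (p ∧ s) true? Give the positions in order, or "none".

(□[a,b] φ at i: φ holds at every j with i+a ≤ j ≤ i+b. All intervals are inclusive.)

none

Evaluate at each i in [0,8]:
  i=0: ✗ (fails at j=0)
  i=1: ✗ (fails at j=1)
  i=2: ✗ (fails at j=2)
  i=3: ✗ (fails at j=4)
  i=4: ✗ (fails at j=4)
  i=5: ✗ (fails at j=5)
  i=6: ✗ (fails at j=6)
  i=7: ✗ (fails at j=7)
  i=8: ✗ (fails at j=8)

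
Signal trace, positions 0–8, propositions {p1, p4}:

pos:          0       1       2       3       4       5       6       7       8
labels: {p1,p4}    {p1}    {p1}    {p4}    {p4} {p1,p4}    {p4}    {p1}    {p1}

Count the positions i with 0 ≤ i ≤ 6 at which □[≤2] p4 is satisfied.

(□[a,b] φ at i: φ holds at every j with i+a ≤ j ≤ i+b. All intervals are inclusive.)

2

Evaluate at each i in [0,6]:
  i=0: ✗ (fails at j=1)
  i=1: ✗ (fails at j=1)
  i=2: ✗ (fails at j=2)
  i=3: ✓ (all of [3,5])
  i=4: ✓ (all of [4,6])
  i=5: ✗ (fails at j=7)
  i=6: ✗ (fails at j=7)
Positions where it holds: {3, 4} → 2.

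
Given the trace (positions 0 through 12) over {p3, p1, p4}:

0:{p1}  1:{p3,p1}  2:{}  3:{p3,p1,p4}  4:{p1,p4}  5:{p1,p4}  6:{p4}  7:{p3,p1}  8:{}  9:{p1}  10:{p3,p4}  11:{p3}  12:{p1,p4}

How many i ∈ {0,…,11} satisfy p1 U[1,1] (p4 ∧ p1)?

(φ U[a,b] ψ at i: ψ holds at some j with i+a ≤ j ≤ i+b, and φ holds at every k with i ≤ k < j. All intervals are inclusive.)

Evaluate at each i in [0,11]:
  i=0: ✗ (no rhs in [1,1])
  i=1: ✗ (no rhs in [2,2])
  i=2: ✗ (lhs fails at k=2 before rhs at j=3)
  i=3: ✓ (rhs at j=4; lhs holds on [3,3])
  i=4: ✓ (rhs at j=5; lhs holds on [4,4])
  i=5: ✗ (no rhs in [6,6])
  i=6: ✗ (no rhs in [7,7])
  i=7: ✗ (no rhs in [8,8])
  i=8: ✗ (no rhs in [9,9])
  i=9: ✗ (no rhs in [10,10])
  i=10: ✗ (no rhs in [11,11])
  i=11: ✗ (lhs fails at k=11 before rhs at j=12)
Positions where it holds: {3, 4} → 2.

2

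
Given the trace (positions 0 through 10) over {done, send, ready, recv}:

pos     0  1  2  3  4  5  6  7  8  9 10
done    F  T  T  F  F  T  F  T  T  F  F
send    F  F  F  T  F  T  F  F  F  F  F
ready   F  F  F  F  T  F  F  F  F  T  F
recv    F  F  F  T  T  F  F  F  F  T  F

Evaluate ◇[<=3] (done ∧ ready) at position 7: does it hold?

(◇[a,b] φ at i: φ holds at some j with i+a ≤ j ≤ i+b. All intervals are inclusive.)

False

Check (done ∧ ready) at each j in [7,10]:
  j=7: false
  j=8: false
  j=9: false
  j=10: false
No position in the window satisfies it → formula fails.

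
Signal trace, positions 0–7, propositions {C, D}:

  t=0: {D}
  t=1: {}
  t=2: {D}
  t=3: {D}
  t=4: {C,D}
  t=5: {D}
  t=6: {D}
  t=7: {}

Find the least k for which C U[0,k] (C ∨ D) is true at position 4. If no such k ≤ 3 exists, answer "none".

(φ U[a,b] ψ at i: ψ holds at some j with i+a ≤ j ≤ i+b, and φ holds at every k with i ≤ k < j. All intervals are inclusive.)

0

Need earliest j ≥ 4 with (C ∨ D), and C at every k in [4,j-1].
  j=4: rhs holds (empty prefix). k = 0.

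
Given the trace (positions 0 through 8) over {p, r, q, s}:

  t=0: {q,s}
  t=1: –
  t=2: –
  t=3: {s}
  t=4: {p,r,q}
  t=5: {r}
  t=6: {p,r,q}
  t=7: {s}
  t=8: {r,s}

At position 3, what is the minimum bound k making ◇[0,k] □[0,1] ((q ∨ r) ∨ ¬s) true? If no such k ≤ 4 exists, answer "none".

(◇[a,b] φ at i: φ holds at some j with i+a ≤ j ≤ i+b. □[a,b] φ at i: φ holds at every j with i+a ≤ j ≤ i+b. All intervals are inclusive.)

Scan j = 3,4,… for □[0,1] ((q ∨ r) ∨ ¬s):
  j=3: fails
  j=4: holds
First hit at j=4, so smallest k = 4-3 = 1.

1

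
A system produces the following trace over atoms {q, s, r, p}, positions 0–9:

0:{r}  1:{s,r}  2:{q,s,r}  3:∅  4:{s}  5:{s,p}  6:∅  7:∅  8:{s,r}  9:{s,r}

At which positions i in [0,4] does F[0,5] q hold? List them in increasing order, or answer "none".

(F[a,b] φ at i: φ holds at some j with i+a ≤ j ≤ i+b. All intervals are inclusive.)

0, 1, 2

Evaluate at each i in [0,4]:
  i=0: ✓ (witness j=2)
  i=1: ✓ (witness j=2)
  i=2: ✓ (witness j=2)
  i=3: ✗ (none in [3,8])
  i=4: ✗ (none in [4,9])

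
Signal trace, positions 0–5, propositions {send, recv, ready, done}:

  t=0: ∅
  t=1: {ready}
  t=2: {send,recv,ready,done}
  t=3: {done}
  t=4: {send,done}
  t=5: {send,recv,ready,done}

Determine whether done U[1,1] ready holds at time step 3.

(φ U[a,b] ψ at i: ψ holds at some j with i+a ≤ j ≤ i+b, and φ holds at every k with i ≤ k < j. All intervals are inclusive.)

False

Need some j in [4,4] with ready, and done at every k in [3,j-1].
  j=4: ready false.
No j in the window works → until fails.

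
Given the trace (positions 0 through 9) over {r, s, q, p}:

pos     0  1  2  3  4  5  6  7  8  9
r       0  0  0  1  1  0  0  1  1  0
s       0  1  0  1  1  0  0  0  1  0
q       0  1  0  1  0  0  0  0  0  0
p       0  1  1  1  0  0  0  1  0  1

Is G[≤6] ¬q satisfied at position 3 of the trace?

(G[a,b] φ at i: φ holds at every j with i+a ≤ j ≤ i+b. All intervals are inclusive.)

No

Check ¬q at every j in [3,9]:
  j=3: false
  j=4: true
  j=5: true
  j=6: true
  j=7: true
  j=8: true
  j=9: true
Fails at j=3 → formula fails.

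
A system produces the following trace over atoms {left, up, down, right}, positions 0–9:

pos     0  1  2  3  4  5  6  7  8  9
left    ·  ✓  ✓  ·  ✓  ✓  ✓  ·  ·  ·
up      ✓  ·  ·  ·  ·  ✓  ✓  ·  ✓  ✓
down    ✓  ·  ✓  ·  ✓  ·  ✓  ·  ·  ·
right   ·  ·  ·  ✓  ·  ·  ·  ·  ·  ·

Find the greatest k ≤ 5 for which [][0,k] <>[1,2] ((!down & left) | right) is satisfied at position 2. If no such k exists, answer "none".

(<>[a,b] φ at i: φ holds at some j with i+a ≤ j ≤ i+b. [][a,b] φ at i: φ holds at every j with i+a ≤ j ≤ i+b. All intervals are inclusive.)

2

<>[1,2] ((!down & left) | right) must hold from j=2 onward; find where it first fails.
  j=2: holds
  j=3: holds
  j=4: holds
  j=5: fails
Holds on [2,4], so largest k = 2.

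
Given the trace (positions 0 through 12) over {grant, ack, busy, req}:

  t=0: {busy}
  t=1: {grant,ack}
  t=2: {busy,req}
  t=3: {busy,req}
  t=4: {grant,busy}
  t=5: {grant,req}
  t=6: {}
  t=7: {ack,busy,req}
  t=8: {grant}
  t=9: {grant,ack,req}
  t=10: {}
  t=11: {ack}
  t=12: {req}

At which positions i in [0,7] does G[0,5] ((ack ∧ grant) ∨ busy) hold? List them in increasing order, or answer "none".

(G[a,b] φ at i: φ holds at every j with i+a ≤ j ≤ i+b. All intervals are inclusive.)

none

Evaluate at each i in [0,7]:
  i=0: ✗ (fails at j=5)
  i=1: ✗ (fails at j=5)
  i=2: ✗ (fails at j=5)
  i=3: ✗ (fails at j=5)
  i=4: ✗ (fails at j=5)
  i=5: ✗ (fails at j=5)
  i=6: ✗ (fails at j=6)
  i=7: ✗ (fails at j=8)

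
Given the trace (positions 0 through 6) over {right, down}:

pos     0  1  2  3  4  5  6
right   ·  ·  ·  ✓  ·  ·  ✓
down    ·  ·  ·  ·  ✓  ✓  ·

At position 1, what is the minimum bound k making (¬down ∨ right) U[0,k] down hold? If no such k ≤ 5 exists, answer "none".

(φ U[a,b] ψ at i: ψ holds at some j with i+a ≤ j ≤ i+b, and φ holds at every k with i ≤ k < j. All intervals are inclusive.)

3

Need earliest j ≥ 1 with down, and (¬down ∨ right) at every k in [1,j-1].
  j=1: rhs fails.
  j=2: rhs fails.
  j=3: rhs fails.
  j=4: rhs holds; lhs holds on [1,3]. k = 3.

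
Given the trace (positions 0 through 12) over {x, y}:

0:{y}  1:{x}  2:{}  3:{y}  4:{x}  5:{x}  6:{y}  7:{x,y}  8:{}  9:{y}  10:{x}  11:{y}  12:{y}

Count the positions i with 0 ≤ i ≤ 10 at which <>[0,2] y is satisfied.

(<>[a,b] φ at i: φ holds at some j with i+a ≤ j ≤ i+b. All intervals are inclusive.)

Evaluate at each i in [0,10]:
  i=0: ✓ (witness j=0)
  i=1: ✓ (witness j=3)
  i=2: ✓ (witness j=3)
  i=3: ✓ (witness j=3)
  i=4: ✓ (witness j=6)
  i=5: ✓ (witness j=6)
  i=6: ✓ (witness j=6)
  i=7: ✓ (witness j=7)
  i=8: ✓ (witness j=9)
  i=9: ✓ (witness j=9)
  i=10: ✓ (witness j=11)
Positions where it holds: {0, 1, 2, 3, 4, 5, 6, 7, 8, 9, 10} → 11.

11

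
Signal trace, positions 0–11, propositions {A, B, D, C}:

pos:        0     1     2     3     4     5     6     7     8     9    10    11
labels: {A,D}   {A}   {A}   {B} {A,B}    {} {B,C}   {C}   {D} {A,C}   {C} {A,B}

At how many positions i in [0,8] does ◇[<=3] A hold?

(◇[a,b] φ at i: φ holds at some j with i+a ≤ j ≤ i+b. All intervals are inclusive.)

Evaluate at each i in [0,8]:
  i=0: ✓ (witness j=0)
  i=1: ✓ (witness j=1)
  i=2: ✓ (witness j=2)
  i=3: ✓ (witness j=4)
  i=4: ✓ (witness j=4)
  i=5: ✗ (none in [5,8])
  i=6: ✓ (witness j=9)
  i=7: ✓ (witness j=9)
  i=8: ✓ (witness j=9)
Positions where it holds: {0, 1, 2, 3, 4, 6, 7, 8} → 8.

8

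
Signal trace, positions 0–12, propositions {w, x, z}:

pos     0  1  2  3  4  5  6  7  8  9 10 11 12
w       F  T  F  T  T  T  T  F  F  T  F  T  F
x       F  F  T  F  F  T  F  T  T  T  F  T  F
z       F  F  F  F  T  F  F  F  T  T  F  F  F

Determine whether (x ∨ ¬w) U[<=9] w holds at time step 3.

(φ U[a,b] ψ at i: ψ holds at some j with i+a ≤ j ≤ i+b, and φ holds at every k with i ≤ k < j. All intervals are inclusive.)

Need some j in [3,12] with w, and (x ∨ ¬w) at every k in [3,j-1].
  j=3: w holds; no prefix to check → satisfied.

Yes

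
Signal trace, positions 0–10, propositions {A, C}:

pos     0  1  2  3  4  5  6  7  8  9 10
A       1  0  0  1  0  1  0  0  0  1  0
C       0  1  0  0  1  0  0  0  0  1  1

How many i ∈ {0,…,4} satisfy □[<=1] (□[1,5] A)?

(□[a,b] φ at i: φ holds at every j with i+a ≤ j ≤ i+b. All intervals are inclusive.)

0

Evaluate at each i in [0,4]:
  i=0: ✗ (fails at j=0)
  i=1: ✗ (fails at j=1)
  i=2: ✗ (fails at j=2)
  i=3: ✗ (fails at j=3)
  i=4: ✗ (fails at j=4)
Positions where it holds: {} → 0.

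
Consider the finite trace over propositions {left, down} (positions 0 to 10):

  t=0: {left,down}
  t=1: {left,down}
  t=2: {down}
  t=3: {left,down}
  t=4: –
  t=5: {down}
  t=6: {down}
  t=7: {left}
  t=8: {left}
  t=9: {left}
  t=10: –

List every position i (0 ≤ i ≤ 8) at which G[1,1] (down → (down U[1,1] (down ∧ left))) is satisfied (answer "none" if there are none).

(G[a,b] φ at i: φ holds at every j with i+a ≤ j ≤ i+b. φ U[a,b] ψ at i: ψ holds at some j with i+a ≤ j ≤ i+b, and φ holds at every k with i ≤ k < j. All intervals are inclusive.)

1, 3, 6, 7, 8

Evaluate at each i in [0,8]:
  i=0: ✗ (fails at j=1)
  i=1: ✓ (all of [2,2])
  i=2: ✗ (fails at j=3)
  i=3: ✓ (all of [4,4])
  i=4: ✗ (fails at j=5)
  i=5: ✗ (fails at j=6)
  i=6: ✓ (all of [7,7])
  i=7: ✓ (all of [8,8])
  i=8: ✓ (all of [9,9])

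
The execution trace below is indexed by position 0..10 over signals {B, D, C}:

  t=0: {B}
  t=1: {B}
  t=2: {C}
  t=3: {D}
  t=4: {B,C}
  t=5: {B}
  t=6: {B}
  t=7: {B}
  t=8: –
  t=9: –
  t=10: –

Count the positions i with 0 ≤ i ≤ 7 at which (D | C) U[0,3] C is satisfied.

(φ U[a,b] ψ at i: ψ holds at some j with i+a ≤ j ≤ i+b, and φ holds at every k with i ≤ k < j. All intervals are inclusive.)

3

Evaluate at each i in [0,7]:
  i=0: ✗ (lhs fails at k=0 before rhs at j=2)
  i=1: ✗ (lhs fails at k=1 before rhs at j=2)
  i=2: ✓ (rhs at j=2)
  i=3: ✓ (rhs at j=4; lhs holds on [3,3])
  i=4: ✓ (rhs at j=4)
  i=5: ✗ (no rhs in [5,8])
  i=6: ✗ (no rhs in [6,9])
  i=7: ✗ (no rhs in [7,10])
Positions where it holds: {2, 3, 4} → 3.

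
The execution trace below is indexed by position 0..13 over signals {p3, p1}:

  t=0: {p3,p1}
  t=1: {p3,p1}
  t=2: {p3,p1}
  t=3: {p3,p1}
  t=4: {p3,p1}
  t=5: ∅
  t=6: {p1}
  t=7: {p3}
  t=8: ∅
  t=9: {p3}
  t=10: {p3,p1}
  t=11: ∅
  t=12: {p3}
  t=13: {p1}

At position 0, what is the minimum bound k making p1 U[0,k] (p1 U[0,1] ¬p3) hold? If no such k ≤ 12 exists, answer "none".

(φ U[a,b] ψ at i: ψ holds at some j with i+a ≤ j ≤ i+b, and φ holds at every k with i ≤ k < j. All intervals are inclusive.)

Need earliest j ≥ 0 with (p1 U[0,1] ¬p3), and p1 at every k in [0,j-1].
  j=0: rhs fails.
  j=1: rhs fails.
  j=2: rhs fails.
  j=3: rhs fails.
  j=4: rhs holds; lhs holds on [0,3]. k = 4.

4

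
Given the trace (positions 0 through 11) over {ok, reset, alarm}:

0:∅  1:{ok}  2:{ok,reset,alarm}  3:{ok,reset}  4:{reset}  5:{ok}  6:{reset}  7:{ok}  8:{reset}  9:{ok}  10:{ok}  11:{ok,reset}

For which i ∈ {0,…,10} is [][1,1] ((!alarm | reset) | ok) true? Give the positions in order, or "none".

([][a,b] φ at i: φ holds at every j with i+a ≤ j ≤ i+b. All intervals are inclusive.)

0, 1, 2, 3, 4, 5, 6, 7, 8, 9, 10

Evaluate at each i in [0,10]:
  i=0: ✓ (all of [1,1])
  i=1: ✓ (all of [2,2])
  i=2: ✓ (all of [3,3])
  i=3: ✓ (all of [4,4])
  i=4: ✓ (all of [5,5])
  i=5: ✓ (all of [6,6])
  i=6: ✓ (all of [7,7])
  i=7: ✓ (all of [8,8])
  i=8: ✓ (all of [9,9])
  i=9: ✓ (all of [10,10])
  i=10: ✓ (all of [11,11])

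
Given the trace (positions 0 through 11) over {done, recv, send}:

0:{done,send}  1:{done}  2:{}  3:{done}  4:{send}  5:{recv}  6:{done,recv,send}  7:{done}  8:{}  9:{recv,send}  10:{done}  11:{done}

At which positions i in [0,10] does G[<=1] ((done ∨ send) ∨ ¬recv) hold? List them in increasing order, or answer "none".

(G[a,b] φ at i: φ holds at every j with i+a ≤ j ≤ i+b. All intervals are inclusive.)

Evaluate at each i in [0,10]:
  i=0: ✓ (all of [0,1])
  i=1: ✓ (all of [1,2])
  i=2: ✓ (all of [2,3])
  i=3: ✓ (all of [3,4])
  i=4: ✗ (fails at j=5)
  i=5: ✗ (fails at j=5)
  i=6: ✓ (all of [6,7])
  i=7: ✓ (all of [7,8])
  i=8: ✓ (all of [8,9])
  i=9: ✓ (all of [9,10])
  i=10: ✓ (all of [10,11])

0, 1, 2, 3, 6, 7, 8, 9, 10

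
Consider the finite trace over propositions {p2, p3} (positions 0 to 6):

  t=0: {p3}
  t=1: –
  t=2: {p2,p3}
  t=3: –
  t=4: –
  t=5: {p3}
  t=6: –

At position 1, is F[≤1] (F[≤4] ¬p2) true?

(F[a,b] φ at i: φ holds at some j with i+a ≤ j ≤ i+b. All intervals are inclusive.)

Check F[≤4] ¬p2 at each j in [1,2]:
  j=1: holds (witness at 1)
  j=2: holds (witness at 3)
Found at j=1 → formula holds.

Holds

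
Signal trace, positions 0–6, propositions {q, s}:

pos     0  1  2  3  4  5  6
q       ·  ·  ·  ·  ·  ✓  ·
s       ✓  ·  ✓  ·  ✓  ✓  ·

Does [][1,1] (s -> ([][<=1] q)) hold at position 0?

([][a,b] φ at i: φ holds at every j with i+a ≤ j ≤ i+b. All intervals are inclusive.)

Check (s -> ([][<=1] q)) at every j in [1,1]:
  j=1: antecedent false → ✓
All positions satisfy it → formula holds.

True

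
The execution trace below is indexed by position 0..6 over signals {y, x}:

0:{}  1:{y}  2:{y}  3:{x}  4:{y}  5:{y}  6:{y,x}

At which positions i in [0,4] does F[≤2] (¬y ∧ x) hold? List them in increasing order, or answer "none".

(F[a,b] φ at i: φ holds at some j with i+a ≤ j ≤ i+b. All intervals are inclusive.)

1, 2, 3

Evaluate at each i in [0,4]:
  i=0: ✗ (none in [0,2])
  i=1: ✓ (witness j=3)
  i=2: ✓ (witness j=3)
  i=3: ✓ (witness j=3)
  i=4: ✗ (none in [4,6])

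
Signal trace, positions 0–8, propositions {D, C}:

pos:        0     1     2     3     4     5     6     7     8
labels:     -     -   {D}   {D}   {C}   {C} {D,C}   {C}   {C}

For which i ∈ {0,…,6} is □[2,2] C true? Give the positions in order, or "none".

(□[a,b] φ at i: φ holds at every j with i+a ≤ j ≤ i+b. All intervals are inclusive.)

2, 3, 4, 5, 6

Evaluate at each i in [0,6]:
  i=0: ✗ (fails at j=2)
  i=1: ✗ (fails at j=3)
  i=2: ✓ (all of [4,4])
  i=3: ✓ (all of [5,5])
  i=4: ✓ (all of [6,6])
  i=5: ✓ (all of [7,7])
  i=6: ✓ (all of [8,8])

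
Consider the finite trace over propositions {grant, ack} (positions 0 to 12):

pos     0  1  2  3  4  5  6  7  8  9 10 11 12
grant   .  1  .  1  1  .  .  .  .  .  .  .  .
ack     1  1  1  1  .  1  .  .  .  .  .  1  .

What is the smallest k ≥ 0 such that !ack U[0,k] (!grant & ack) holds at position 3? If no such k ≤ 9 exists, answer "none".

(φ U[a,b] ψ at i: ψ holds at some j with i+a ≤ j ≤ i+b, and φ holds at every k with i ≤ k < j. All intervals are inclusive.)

none

Need earliest j ≥ 3 with (!grant & ack), and !ack at every k in [3,j-1].
  j=3: rhs fails.
  j=4: rhs fails.
  j=5: rhs holds but lhs fails at k=3.
  j=6: rhs fails.
  j=7: rhs fails.
  j=8: rhs fails.
  j=9: rhs fails.
  j=10: rhs fails.
  j=11: rhs holds but lhs fails at k=3.
  j=12: rhs fails.
No witness within the range → none.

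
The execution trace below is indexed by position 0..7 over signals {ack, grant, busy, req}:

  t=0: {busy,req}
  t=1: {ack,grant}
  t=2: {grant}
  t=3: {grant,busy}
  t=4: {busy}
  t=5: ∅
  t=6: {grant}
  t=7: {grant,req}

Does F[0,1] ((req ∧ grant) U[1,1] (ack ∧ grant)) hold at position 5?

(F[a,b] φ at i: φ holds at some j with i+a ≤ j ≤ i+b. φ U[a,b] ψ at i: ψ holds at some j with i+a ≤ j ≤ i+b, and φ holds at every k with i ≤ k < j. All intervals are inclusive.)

No

Check ((req ∧ grant) U[1,1] (ack ∧ grant)) at each j in [5,6]:
  j=5: fails
  j=6: fails
No position in the window satisfies it → formula fails.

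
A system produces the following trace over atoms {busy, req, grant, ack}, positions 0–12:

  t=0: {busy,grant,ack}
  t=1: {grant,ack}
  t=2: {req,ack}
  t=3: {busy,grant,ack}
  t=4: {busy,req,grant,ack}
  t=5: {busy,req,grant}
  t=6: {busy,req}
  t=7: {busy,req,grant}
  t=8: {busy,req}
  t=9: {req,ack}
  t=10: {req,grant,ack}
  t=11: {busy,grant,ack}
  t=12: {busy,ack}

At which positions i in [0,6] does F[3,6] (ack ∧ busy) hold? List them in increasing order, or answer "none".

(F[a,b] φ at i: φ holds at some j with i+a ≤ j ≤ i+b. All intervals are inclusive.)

0, 1, 5, 6

Evaluate at each i in [0,6]:
  i=0: ✓ (witness j=3)
  i=1: ✓ (witness j=4)
  i=2: ✗ (none in [5,8])
  i=3: ✗ (none in [6,9])
  i=4: ✗ (none in [7,10])
  i=5: ✓ (witness j=11)
  i=6: ✓ (witness j=11)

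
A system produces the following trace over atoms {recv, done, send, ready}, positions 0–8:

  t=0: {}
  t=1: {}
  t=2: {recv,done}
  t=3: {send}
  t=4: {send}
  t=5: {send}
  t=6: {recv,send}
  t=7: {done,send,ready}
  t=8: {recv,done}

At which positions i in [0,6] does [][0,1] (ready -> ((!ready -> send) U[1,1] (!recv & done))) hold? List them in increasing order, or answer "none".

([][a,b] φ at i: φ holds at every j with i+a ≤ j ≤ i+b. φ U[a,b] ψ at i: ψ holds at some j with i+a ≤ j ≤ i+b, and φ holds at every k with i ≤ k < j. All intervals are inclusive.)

0, 1, 2, 3, 4, 5

Evaluate at each i in [0,6]:
  i=0: ✓ (all of [0,1])
  i=1: ✓ (all of [1,2])
  i=2: ✓ (all of [2,3])
  i=3: ✓ (all of [3,4])
  i=4: ✓ (all of [4,5])
  i=5: ✓ (all of [5,6])
  i=6: ✗ (fails at j=7)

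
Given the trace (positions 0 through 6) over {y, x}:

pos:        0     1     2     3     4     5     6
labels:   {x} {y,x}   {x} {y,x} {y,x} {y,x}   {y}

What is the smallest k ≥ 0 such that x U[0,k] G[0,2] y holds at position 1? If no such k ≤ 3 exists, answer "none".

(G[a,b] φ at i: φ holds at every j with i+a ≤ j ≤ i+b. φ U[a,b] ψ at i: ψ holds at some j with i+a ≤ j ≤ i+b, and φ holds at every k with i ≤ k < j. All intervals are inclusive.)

2

Need earliest j ≥ 1 with G[0,2] y, and x at every k in [1,j-1].
  j=1: rhs fails.
  j=2: rhs fails.
  j=3: rhs holds; lhs holds on [1,2]. k = 2.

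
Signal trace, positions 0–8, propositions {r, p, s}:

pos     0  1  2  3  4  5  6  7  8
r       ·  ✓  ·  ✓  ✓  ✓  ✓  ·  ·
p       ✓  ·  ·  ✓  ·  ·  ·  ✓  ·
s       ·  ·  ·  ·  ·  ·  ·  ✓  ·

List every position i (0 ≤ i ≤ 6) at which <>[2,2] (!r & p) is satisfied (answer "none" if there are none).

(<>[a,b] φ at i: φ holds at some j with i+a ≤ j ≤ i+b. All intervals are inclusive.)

5

Evaluate at each i in [0,6]:
  i=0: ✗ (none in [2,2])
  i=1: ✗ (none in [3,3])
  i=2: ✗ (none in [4,4])
  i=3: ✗ (none in [5,5])
  i=4: ✗ (none in [6,6])
  i=5: ✓ (witness j=7)
  i=6: ✗ (none in [8,8])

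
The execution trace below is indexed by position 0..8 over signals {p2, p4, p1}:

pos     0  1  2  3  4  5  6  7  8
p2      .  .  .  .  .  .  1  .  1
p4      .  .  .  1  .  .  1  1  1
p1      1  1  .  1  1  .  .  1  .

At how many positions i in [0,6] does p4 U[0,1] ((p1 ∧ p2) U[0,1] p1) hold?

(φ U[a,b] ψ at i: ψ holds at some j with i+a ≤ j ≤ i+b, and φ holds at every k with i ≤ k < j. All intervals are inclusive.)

5

Evaluate at each i in [0,6]:
  i=0: ✓ (rhs at j=0)
  i=1: ✓ (rhs at j=1)
  i=2: ✗ (lhs fails at k=2 before rhs at j=3)
  i=3: ✓ (rhs at j=3)
  i=4: ✓ (rhs at j=4)
  i=5: ✗ (no rhs in [5,6])
  i=6: ✓ (rhs at j=7; lhs holds on [6,6])
Positions where it holds: {0, 1, 3, 4, 6} → 5.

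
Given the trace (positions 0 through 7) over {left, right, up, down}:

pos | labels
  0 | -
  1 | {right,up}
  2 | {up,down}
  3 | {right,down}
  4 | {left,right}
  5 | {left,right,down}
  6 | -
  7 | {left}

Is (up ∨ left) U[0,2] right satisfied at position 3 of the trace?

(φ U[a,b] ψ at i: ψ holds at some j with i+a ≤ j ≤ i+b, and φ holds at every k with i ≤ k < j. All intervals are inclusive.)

Need some j in [3,5] with right, and (up ∨ left) at every k in [3,j-1].
  j=3: right holds; no prefix to check → satisfied.

Yes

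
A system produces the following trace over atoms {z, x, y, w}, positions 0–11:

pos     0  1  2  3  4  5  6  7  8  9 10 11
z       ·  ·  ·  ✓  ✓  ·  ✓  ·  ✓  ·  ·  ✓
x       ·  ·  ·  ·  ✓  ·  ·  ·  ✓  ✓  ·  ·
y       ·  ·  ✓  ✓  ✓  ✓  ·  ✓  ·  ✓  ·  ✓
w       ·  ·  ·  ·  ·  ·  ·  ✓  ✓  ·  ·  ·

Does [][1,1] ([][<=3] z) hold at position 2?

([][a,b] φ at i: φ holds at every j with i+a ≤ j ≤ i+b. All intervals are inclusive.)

Check [][<=3] z at every j in [3,3]:
  j=3: fails at 5
Fails at j=3 → formula fails.

Does not hold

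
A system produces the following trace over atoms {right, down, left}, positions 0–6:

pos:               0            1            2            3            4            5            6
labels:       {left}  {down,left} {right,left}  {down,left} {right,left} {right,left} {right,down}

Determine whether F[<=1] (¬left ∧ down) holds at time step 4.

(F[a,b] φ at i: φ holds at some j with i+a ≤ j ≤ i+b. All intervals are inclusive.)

False

Check (¬left ∧ down) at each j in [4,5]:
  j=4: false
  j=5: false
No position in the window satisfies it → formula fails.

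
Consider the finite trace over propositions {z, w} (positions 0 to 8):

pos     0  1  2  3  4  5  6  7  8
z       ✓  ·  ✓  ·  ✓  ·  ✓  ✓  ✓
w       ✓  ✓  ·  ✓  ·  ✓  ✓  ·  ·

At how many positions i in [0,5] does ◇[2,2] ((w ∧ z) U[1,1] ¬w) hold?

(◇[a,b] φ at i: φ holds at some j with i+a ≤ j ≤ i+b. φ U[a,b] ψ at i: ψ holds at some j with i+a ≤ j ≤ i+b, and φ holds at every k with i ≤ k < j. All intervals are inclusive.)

1

Evaluate at each i in [0,5]:
  i=0: ✗ (none in [2,2])
  i=1: ✗ (none in [3,3])
  i=2: ✗ (none in [4,4])
  i=3: ✗ (none in [5,5])
  i=4: ✓ (witness j=6)
  i=5: ✗ (none in [7,7])
Positions where it holds: {4} → 1.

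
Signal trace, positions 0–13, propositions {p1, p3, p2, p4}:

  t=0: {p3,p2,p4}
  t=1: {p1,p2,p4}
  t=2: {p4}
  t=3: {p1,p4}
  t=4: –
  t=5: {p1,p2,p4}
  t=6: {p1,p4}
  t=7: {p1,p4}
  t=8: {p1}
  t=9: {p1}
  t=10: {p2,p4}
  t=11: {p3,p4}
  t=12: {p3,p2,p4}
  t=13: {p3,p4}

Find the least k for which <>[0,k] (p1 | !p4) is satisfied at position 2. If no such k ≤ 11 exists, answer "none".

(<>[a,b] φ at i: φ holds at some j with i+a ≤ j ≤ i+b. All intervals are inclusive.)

1

Scan j = 2,3,… for (p1 | !p4):
  j=2: fails
  j=3: holds
First hit at j=3, so smallest k = 3-2 = 1.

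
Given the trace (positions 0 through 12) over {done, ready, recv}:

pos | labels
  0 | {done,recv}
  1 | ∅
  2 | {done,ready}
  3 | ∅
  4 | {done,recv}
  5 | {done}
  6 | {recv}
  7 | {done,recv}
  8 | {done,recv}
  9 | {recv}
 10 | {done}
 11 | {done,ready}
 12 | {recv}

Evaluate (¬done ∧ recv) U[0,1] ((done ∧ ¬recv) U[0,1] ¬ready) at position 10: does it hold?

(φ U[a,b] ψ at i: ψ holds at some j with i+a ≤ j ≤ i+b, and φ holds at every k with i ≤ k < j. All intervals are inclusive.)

Need some j in [10,11] with ((done ∧ ¬recv) U[0,1] ¬ready), and (¬done ∧ recv) at every k in [10,j-1].
  j=10: ((done ∧ ¬recv) U[0,1] ¬ready) holds; no prefix to check → satisfied.

Holds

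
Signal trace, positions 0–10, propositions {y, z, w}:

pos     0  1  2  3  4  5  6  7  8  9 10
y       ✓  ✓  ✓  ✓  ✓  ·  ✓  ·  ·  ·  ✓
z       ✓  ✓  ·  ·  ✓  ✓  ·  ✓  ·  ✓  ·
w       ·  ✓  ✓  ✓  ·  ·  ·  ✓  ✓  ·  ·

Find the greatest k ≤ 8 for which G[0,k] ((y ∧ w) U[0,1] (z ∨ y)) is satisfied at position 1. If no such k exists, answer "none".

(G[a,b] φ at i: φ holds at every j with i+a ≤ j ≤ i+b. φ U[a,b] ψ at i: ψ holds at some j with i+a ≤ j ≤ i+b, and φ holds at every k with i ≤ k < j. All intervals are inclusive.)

6

((y ∧ w) U[0,1] (z ∨ y)) must hold from j=1 onward; find where it first fails.
  j=1: holds
  j=2: holds
  j=3: holds
  j=4: holds
  j=5: holds
  j=6: holds
  j=7: holds
  j=8: fails
Holds on [1,7], so largest k = 6.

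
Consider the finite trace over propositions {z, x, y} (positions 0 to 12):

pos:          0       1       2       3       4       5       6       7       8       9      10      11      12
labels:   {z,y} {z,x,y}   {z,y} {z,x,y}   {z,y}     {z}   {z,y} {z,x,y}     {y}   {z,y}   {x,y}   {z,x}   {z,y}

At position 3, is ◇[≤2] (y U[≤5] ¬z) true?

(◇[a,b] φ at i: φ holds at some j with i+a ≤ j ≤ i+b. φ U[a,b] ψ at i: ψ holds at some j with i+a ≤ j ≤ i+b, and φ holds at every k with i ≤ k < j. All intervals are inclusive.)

No

Check (y U[≤5] ¬z) at each j in [3,5]:
  j=3: fails
  j=4: fails
  j=5: fails
No position in the window satisfies it → formula fails.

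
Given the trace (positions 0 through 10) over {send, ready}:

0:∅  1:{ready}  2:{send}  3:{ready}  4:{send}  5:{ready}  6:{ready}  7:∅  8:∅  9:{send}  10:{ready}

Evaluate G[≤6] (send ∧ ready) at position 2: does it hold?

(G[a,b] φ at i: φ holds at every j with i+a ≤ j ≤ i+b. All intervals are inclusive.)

False

Check (send ∧ ready) at every j in [2,8]:
  j=2: false
  j=3: false
  j=4: false
  j=5: false
  j=6: false
  j=7: false
  j=8: false
Fails at j=2 → formula fails.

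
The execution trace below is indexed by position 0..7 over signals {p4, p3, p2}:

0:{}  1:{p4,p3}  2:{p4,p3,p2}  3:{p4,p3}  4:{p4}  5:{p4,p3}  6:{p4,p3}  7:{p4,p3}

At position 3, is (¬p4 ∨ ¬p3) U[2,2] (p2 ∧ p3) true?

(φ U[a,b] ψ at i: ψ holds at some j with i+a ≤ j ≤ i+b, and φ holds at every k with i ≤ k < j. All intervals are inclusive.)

Need some j in [5,5] with (p2 ∧ p3), and (¬p4 ∨ ¬p3) at every k in [3,j-1].
  j=5: (p2 ∧ p3) false.
No j in the window works → until fails.

Does not hold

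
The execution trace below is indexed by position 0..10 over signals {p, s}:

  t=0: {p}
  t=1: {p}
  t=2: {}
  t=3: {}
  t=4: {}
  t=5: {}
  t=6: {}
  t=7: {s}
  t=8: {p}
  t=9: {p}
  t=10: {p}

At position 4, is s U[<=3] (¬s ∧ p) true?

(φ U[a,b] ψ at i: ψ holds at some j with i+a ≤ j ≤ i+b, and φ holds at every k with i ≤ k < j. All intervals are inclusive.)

Need some j in [4,7] with (¬s ∧ p), and s at every k in [4,j-1].
  j=4: (¬s ∧ p) false.
  j=5: (¬s ∧ p) false.
  j=6: (¬s ∧ p) false.
  j=7: (¬s ∧ p) false.
No j in the window works → until fails.

No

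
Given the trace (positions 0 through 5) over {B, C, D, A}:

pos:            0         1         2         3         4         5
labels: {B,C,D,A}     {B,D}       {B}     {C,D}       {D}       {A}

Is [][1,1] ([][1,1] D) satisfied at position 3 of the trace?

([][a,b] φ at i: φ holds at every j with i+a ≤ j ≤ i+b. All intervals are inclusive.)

Check [][1,1] D at every j in [4,4]:
  j=4: fails at 5
Fails at j=4 → formula fails.

Does not hold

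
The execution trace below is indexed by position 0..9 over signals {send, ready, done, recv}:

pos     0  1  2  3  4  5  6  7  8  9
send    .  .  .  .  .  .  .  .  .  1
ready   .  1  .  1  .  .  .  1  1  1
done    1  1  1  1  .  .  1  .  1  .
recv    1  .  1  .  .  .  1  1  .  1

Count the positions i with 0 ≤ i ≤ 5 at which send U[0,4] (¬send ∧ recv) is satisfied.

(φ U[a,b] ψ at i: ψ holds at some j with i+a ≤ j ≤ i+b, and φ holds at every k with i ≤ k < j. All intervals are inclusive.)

2

Evaluate at each i in [0,5]:
  i=0: ✓ (rhs at j=0)
  i=1: ✗ (lhs fails at k=1 before rhs at j=2)
  i=2: ✓ (rhs at j=2)
  i=3: ✗ (lhs fails at k=3 before rhs at j=6)
  i=4: ✗ (lhs fails at k=4 before rhs at j=6)
  i=5: ✗ (lhs fails at k=5 before rhs at j=6)
Positions where it holds: {0, 2} → 2.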